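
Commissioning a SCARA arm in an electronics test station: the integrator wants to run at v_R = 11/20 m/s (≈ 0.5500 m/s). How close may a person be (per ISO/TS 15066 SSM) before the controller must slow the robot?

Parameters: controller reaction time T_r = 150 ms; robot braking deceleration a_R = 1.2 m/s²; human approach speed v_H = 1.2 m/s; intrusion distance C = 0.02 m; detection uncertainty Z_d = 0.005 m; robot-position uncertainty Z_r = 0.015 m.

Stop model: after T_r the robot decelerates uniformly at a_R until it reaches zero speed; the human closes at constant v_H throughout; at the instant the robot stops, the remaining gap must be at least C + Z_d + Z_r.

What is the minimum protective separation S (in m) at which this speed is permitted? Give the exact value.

braking lasts T_s = (11/20)/(6/5) = 0.4583 s
reaction-phase robot travel = 0.5500·0.1500 = 0.0825 m
robot under decel: 0.5500²/(2·1.2000) = 0.1260 m
human over T_r+T_s: 1.2000·(0.1500+0.4583) = 0.7300 m
residual clearance needed = 0.0200+0.0050+0.0150 = 0.0400 m
S_min ≈ 0.0825+0.1260+0.7300+0.0400  ⇒  S_min = 4697/4800 m

S_min = 4697/4800 m = 0.9785 m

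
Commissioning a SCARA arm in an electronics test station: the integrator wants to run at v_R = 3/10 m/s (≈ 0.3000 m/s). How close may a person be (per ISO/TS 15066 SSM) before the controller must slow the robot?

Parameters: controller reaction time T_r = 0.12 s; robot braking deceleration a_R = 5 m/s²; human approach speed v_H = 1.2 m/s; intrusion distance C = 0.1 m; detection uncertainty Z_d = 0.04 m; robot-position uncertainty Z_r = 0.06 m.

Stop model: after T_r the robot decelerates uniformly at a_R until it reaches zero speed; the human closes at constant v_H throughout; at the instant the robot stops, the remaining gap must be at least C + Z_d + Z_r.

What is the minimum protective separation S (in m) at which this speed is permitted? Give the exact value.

stop time T_s = (3/10)/5 = 0.0600 s
reaction-phase robot travel = 0.3000·0.1200 = 0.0360 m
robot under decel: 0.3000²/(2·5.0000) = 0.0090 m
person approaches 1.2000·(0.1200+0.0600) = 0.2160 m
residual clearance needed = 0.1000+0.0400+0.0600 = 0.2000 m
S_min ≈ 0.0360+0.0090+0.2160+0.2000  ⇒  S_min = 461/1000 m

S_min = 461/1000 m = 0.4610 m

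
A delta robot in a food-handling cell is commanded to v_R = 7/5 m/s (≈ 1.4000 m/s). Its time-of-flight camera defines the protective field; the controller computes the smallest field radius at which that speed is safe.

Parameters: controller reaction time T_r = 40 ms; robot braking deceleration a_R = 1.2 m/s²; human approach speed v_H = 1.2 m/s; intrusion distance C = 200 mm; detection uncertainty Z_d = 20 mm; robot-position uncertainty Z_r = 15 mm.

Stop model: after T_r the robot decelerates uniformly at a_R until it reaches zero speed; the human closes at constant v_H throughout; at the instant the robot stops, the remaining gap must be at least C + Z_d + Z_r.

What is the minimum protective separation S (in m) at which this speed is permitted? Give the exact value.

braking lasts T_s = (7/5)/(6/5) = 1.1667 s
robot covers v_R·T_r = 1.4000·0.0400 = 0.0560 m before braking
robot under decel: 1.4000²/(2·1.2000) = 0.8167 m
person approaches 1.2000·(0.0400+1.1667) = 1.4480 m
C+Z_d+Z_r = 0.2000+0.0200+0.0150 = 0.2350 m
S_min ≈ 0.0560+0.8167+1.4480+0.2350  ⇒  S_min = 7667/3000 m

S_min = 7667/3000 m = 2.5557 m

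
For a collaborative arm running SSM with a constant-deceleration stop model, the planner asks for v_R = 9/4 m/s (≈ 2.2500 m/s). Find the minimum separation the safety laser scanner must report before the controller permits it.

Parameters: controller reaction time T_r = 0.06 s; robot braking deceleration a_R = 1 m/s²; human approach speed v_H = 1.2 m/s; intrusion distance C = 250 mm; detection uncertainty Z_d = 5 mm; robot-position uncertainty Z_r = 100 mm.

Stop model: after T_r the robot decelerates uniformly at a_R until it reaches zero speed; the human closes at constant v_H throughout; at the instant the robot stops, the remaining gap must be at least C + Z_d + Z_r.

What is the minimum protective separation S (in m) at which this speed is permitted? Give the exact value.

S_min = 23173/4000 m = 5.7932 m

stop time T_s = (9/4)/1 = 2.2500 s
robot in T_r: 2.2500·0.0600 = 0.1350 m
robot covers 2.2500·2.2500 − ½·1.0000·2.2500² = 2.5312 m while stopping
human closes 1.2000·2.3100 = 2.7720 m
residual clearance needed = 0.2500+0.0050+0.1000 = 0.3550 m
S_min ≈ 0.1350+2.5312+2.7720+0.3550  ⇒  S_min = 23173/4000 m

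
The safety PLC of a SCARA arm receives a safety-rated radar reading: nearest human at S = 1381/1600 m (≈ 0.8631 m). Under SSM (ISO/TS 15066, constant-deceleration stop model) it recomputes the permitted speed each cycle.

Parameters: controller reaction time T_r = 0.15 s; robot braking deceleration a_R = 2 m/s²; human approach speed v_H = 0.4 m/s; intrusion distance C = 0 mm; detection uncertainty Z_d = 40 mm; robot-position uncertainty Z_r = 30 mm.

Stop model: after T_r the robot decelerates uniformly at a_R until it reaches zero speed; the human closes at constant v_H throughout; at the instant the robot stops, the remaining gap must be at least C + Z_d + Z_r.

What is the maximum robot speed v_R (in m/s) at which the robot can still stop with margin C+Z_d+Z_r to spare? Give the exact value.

v_R_max = 23/20 m/s = 1.1500 m/s

quadratic (1/4)·v² + (7/20)·v + (-1173/1600) = 0
  disc = (7/20)² − 4·(1/4)·(-1173/1600) = 1369/1600 ; √disc = 37/40
  v_R = (−(7/20) + 37/40) / (2·(1/4)) = 23/20 m/s
check:
T_s = v_R/a_R = (23/20)/2 = 0.5750 s
robot in T_r: 1.1500·0.1500 = 0.1725 m
robot covers 1.1500·0.5750 − ½·2.0000·0.5750² = 0.3306 m while stopping
person approaches 0.4000·(0.1500+0.5750) = 0.2900 m
residual clearance needed = 0.0000+0.0400+0.0300 = 0.0700 m
sum ≈ 0.1725+0.3306+0.2900+0.0700 ≈ 0.8631 m = S ✓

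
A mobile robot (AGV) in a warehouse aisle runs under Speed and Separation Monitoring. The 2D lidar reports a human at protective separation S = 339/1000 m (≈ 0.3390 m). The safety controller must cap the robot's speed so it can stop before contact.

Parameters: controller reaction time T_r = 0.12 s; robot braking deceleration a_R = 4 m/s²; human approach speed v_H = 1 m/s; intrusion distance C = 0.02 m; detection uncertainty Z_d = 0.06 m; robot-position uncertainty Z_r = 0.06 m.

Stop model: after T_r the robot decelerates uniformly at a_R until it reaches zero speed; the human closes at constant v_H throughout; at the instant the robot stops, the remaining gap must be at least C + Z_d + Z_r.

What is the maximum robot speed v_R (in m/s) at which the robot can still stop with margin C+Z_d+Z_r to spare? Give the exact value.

v_R_max = 1/5 m/s = 0.2000 m/s

at the boundary: (1/8)·v² + (37/100)·v + (-79/1000) = 0
  disc = (37/100)² − 4·(1/8)·(-79/1000) = 441/2500 ; √disc = 21/50
  v_R = (−(37/100) + 21/50) / (2·(1/8)) = 1/5 m/s
check:
T_s = v_R/a_R = (1/5)/4 = 0.0500 s
reaction-phase robot travel = 0.2000·0.1200 = 0.0240 m
braking distance = 0.2000²/(2·4.0000) = 0.0050 m
human over T_r+T_s: 1.0000·(0.1200+0.0500) = 0.1700 m
residual clearance needed = 0.0200+0.0600+0.0600 = 0.1400 m
sum ≈ 0.0240+0.0050+0.1700+0.1400 ≈ 0.3390 m = S ✓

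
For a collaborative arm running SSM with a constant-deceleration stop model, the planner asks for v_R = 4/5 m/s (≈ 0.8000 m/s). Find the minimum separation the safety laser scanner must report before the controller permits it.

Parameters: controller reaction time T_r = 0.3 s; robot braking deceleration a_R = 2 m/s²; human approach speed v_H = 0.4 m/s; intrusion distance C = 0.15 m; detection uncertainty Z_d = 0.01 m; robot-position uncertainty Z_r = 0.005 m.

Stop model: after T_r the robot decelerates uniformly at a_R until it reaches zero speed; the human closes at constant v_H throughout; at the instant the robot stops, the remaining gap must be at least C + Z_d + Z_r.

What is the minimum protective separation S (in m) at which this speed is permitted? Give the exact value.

stop time T_s = (4/5)/2 = 0.4000 s
reaction-phase robot travel = 0.8000·0.3000 = 0.2400 m
braking distance = 0.8000²/(2·2.0000) = 0.1600 m
person approaches 0.4000·(0.3000+0.4000) = 0.2800 m
residual clearance needed = 0.1500+0.0100+0.0050 = 0.1650 m
S_min ≈ 0.2400+0.1600+0.2800+0.1650  ⇒  S_min = 169/200 m

S_min = 169/200 m = 0.8450 m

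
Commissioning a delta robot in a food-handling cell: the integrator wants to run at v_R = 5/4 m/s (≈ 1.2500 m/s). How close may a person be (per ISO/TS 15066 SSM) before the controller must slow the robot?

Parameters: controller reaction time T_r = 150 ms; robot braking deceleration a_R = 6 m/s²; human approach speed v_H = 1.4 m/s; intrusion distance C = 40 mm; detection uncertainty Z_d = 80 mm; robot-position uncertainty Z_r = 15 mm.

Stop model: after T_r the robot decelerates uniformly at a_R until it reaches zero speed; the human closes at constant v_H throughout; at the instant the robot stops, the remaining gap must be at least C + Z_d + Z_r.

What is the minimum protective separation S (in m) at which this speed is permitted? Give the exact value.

S_min = 1527/1600 m = 0.9544 m

braking lasts T_s = (5/4)/6 = 0.2083 s
reaction-phase robot travel = 1.2500·0.1500 = 0.1875 m
robot covers 1.2500·0.2083 − ½·6.0000·0.2083² = 0.1302 m while stopping
human closes 1.4000·0.3583 = 0.5017 m
margins: 0.0400+0.0800+0.0150 = 0.1350 m
S_min ≈ 0.1875+0.1302+0.5017+0.1350  ⇒  S_min = 1527/1600 m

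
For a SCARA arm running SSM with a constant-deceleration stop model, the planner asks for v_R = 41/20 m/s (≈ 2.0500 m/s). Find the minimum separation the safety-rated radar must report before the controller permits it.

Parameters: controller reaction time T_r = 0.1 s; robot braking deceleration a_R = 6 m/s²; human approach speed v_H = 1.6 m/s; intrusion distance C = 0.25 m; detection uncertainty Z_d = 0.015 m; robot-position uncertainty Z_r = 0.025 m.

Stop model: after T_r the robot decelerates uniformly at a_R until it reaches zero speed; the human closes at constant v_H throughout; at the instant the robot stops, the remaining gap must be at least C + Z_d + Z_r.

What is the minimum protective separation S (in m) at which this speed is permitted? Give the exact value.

S_min = 2483/1600 m = 1.5519 m

T_s = v_R/a_R = (41/20)/6 = 0.3417 s
robot in T_r: 2.0500·0.1000 = 0.2050 m
robot covers 2.0500·0.3417 − ½·6.0000·0.3417² = 0.3502 m while stopping
human closes 1.6000·0.4417 = 0.7067 m
margins: 0.2500+0.0150+0.0250 = 0.2900 m
S_min ≈ 0.2050+0.3502+0.7067+0.2900  ⇒  S_min = 2483/1600 m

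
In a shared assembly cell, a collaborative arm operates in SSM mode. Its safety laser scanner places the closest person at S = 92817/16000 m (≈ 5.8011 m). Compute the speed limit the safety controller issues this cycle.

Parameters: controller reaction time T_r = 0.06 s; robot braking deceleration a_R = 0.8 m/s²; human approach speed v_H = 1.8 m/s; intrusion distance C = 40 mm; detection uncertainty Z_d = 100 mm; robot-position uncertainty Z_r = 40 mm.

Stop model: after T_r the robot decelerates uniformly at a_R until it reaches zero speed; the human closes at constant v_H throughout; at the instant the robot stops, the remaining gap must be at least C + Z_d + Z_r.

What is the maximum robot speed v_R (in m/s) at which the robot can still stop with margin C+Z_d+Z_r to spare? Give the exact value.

at the boundary: (5/8)·v² + (231/100)·v + (-88209/16000) = 0
  disc = (231/100)² − 4·(5/8)·(-88209/16000) = 3059001/160000 ; √disc = 1749/400
  v_R = (−(231/100) + 1749/400) / (2·(5/8)) = 33/20 m/s
check:
braking lasts T_s = (33/20)/(4/5) = 2.0625 s
reaction-phase robot travel = 1.6500·0.0600 = 0.0990 m
robot under decel: 1.6500²/(2·0.8000) = 1.7016 m
person approaches 1.8000·(0.0600+2.0625) = 3.8205 m
C+Z_d+Z_r = 0.0400+0.1000+0.0400 = 0.1800 m
sum ≈ 0.0990+1.7016+3.8205+0.1800 ≈ 5.8011 m = S ✓

v_R_max = 33/20 m/s = 1.6500 m/s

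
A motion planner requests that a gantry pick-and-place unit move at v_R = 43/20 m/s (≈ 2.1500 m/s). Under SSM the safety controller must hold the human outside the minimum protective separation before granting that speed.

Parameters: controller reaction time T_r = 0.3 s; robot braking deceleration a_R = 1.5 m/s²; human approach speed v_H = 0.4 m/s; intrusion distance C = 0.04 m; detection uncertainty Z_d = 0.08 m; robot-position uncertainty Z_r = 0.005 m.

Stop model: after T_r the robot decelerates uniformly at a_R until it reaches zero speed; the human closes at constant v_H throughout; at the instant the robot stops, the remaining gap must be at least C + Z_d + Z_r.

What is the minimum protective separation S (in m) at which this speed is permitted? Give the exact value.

T_s = v_R/a_R = (43/20)/(3/2) = 1.4333 s
robot in T_r: 2.1500·0.3000 = 0.6450 m
braking distance = 2.1500²/(2·1.5000) = 1.5408 m
human closes 0.4000·1.7333 = 0.6933 m
margins: 0.0400+0.0800+0.0050 = 0.1250 m
S_min ≈ 0.6450+1.5408+0.6933+0.1250  ⇒  S_min = 721/240 m

S_min = 721/240 m = 3.0042 m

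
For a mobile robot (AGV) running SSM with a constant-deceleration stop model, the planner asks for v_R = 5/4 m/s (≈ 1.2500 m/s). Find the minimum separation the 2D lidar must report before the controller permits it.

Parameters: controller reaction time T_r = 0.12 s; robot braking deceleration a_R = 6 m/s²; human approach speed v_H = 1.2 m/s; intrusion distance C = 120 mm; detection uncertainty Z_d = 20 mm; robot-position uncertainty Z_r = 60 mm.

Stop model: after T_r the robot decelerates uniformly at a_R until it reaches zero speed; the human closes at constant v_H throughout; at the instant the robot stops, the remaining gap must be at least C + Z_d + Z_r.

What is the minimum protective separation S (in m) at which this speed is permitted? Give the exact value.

S_min = 20981/24000 m = 0.8742 m

T_s = v_R/a_R = (5/4)/6 = 0.2083 s
reaction-phase robot travel = 1.2500·0.1200 = 0.1500 m
braking distance = 1.2500²/(2·6.0000) = 0.1302 m
person approaches 1.2000·(0.1200+0.2083) = 0.3940 m
residual clearance needed = 0.1200+0.0200+0.0600 = 0.2000 m
S_min ≈ 0.1500+0.1302+0.3940+0.2000  ⇒  S_min = 20981/24000 m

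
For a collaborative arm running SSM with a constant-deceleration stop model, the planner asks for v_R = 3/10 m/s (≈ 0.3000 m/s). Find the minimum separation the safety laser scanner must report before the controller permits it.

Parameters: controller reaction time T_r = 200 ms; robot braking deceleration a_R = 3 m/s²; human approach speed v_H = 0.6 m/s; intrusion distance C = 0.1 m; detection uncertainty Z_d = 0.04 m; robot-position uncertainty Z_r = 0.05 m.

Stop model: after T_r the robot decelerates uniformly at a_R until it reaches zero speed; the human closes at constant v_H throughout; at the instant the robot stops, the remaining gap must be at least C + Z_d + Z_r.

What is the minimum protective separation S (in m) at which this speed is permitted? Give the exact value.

stop time T_s = (3/10)/3 = 0.1000 s
robot covers v_R·T_r = 0.3000·0.2000 = 0.0600 m before braking
braking distance = 0.3000²/(2·3.0000) = 0.0150 m
person approaches 0.6000·(0.2000+0.1000) = 0.1800 m
C+Z_d+Z_r = 0.1000+0.0400+0.0500 = 0.1900 m
S_min ≈ 0.0600+0.0150+0.1800+0.1900  ⇒  S_min = 89/200 m

S_min = 89/200 m = 0.4450 m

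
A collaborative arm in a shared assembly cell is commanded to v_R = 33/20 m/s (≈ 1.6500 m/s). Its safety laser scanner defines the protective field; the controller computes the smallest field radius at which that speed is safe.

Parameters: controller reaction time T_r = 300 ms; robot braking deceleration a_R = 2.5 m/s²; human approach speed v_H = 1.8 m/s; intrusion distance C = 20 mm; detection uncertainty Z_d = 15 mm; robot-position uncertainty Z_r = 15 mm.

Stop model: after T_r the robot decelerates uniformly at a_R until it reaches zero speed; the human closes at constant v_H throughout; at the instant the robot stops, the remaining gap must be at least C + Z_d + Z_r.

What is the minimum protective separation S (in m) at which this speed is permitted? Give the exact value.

stop time T_s = (33/20)/(5/2) = 0.6600 s
robot in T_r: 1.6500·0.3000 = 0.4950 m
robot under decel: 1.6500²/(2·2.5000) = 0.5445 m
human closes 1.8000·0.9600 = 1.7280 m
margins: 0.0200+0.0150+0.0150 = 0.0500 m
S_min ≈ 0.4950+0.5445+1.7280+0.0500  ⇒  S_min = 1127/400 m

S_min = 1127/400 m = 2.8175 m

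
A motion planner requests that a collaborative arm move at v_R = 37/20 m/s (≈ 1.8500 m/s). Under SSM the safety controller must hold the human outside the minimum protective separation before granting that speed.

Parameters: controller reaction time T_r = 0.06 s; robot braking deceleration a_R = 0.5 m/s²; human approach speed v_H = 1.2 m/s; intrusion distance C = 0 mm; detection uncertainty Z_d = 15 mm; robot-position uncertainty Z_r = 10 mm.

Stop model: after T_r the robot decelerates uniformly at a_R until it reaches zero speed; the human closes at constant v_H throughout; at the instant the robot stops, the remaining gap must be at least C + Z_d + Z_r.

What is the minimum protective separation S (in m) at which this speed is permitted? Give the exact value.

S_min = 16141/2000 m = 8.0705 m

braking lasts T_s = (37/20)/(1/2) = 3.7000 s
robot in T_r: 1.8500·0.0600 = 0.1110 m
braking distance = 1.8500²/(2·0.5000) = 3.4225 m
person approaches 1.2000·(0.0600+3.7000) = 4.5120 m
C+Z_d+Z_r = 0.0000+0.0150+0.0100 = 0.0250 m
S_min ≈ 0.1110+3.4225+4.5120+0.0250  ⇒  S_min = 16141/2000 m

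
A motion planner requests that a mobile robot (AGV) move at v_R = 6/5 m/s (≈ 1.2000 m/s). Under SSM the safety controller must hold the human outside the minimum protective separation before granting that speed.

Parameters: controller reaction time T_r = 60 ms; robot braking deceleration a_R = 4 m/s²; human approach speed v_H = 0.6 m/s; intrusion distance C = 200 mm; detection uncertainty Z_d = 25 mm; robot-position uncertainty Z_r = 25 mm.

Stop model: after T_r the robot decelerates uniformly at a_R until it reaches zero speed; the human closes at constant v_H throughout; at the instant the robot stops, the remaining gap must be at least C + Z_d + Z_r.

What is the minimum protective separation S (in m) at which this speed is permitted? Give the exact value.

stop time T_s = (6/5)/4 = 0.3000 s
reaction-phase robot travel = 1.2000·0.0600 = 0.0720 m
robot covers 1.2000·0.3000 − ½·4.0000·0.3000² = 0.1800 m while stopping
human over T_r+T_s: 0.6000·(0.0600+0.3000) = 0.2160 m
C+Z_d+Z_r = 0.2000+0.0250+0.0250 = 0.2500 m
S_min ≈ 0.0720+0.1800+0.2160+0.2500  ⇒  S_min = 359/500 m

S_min = 359/500 m = 0.7180 m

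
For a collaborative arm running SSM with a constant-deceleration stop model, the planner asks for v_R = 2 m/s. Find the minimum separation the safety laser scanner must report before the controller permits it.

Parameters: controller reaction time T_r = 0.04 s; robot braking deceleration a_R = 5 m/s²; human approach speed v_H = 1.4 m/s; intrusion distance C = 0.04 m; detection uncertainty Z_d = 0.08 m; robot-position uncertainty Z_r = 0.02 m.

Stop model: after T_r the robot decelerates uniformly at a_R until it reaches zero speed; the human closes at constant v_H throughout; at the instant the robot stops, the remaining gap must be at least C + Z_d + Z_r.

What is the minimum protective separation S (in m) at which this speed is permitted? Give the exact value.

S_min = 309/250 m = 1.2360 m

stop time T_s = 2/5 = 0.4000 s
reaction-phase robot travel = 2.0000·0.0400 = 0.0800 m
robot under decel: 2.0000²/(2·5.0000) = 0.4000 m
person approaches 1.4000·(0.0400+0.4000) = 0.6160 m
C+Z_d+Z_r = 0.0400+0.0800+0.0200 = 0.1400 m
S_min ≈ 0.0800+0.4000+0.6160+0.1400  ⇒  S_min = 309/250 m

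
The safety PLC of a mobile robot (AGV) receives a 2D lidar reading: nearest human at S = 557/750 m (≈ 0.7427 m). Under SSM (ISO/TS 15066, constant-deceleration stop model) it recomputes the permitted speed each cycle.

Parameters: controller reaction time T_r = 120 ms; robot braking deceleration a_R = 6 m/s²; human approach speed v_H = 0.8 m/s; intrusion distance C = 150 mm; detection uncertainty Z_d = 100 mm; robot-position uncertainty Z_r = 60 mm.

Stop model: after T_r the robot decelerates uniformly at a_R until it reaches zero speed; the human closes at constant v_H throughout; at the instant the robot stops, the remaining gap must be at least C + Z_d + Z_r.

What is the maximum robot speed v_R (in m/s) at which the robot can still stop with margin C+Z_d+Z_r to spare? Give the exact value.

at the boundary: (1/12)·v² + (19/75)·v + (-101/300) = 0
  disc = (19/75)² − 4·(1/12)·(-101/300) = 441/2500 ; √disc = 21/50
  v_R = (−(19/75) + 21/50) / (2·(1/12)) = 1 m/s
check:
T_s = v_R/a_R = 1/6 = 0.1667 s
robot in T_r: 1.0000·0.1200 = 0.1200 m
robot covers 1.0000·0.1667 − ½·6.0000·0.1667² = 0.0833 m while stopping
human over T_r+T_s: 0.8000·(0.1200+0.1667) = 0.2293 m
margins: 0.1500+0.1000+0.0600 = 0.3100 m
sum ≈ 0.1200+0.0833+0.2293+0.3100 ≈ 0.7427 m = S ✓

v_R_max = 1 m/s = 1.0000 m/s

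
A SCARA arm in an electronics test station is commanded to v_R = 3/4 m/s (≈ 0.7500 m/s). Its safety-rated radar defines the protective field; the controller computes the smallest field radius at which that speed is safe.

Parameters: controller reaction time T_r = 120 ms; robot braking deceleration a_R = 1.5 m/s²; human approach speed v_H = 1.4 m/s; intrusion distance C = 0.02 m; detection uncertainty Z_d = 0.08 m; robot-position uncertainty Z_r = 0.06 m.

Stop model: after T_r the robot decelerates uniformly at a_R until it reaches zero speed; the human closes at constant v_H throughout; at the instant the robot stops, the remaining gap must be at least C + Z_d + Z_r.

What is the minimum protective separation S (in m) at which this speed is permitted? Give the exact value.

S_min = 2611/2000 m = 1.3055 m

T_s = v_R/a_R = (3/4)/(3/2) = 0.5000 s
robot in T_r: 0.7500·0.1200 = 0.0900 m
braking distance = 0.7500²/(2·1.5000) = 0.1875 m
human over T_r+T_s: 1.4000·(0.1200+0.5000) = 0.8680 m
margins: 0.0200+0.0800+0.0600 = 0.1600 m
S_min ≈ 0.0900+0.1875+0.8680+0.1600  ⇒  S_min = 2611/2000 m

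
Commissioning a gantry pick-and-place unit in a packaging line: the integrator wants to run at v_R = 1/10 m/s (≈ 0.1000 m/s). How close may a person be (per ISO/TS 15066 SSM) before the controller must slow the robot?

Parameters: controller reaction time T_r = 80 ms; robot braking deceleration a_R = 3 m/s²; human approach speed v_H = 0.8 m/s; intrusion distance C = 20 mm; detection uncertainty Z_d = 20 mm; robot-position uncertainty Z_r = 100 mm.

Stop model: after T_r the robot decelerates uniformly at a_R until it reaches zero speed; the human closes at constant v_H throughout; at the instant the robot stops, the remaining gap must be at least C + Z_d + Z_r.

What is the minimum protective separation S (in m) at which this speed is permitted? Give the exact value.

S_min = 721/3000 m = 0.2403 m

stop time T_s = (1/10)/3 = 0.0333 s
reaction-phase robot travel = 0.1000·0.0800 = 0.0080 m
robot covers 0.1000·0.0333 − ½·3.0000·0.0333² = 0.0017 m while stopping
human closes 0.8000·0.1133 = 0.0907 m
residual clearance needed = 0.0200+0.0200+0.1000 = 0.1400 m
S_min ≈ 0.0080+0.0017+0.0907+0.1400  ⇒  S_min = 721/3000 m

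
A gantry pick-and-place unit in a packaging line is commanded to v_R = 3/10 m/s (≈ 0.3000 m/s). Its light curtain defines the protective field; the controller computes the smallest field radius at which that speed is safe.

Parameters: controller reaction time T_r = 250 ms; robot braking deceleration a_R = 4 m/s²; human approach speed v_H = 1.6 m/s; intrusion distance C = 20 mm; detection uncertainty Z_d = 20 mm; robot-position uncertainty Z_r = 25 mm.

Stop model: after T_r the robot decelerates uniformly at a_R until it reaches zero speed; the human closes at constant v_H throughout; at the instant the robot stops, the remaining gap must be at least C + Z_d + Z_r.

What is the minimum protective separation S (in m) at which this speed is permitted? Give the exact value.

braking lasts T_s = (3/10)/4 = 0.0750 s
robot covers v_R·T_r = 0.3000·0.2500 = 0.0750 m before braking
braking distance = 0.3000²/(2·4.0000) = 0.0112 m
human over T_r+T_s: 1.6000·(0.2500+0.0750) = 0.5200 m
margins: 0.0200+0.0200+0.0250 = 0.0650 m
S_min ≈ 0.0750+0.0112+0.5200+0.0650  ⇒  S_min = 537/800 m

S_min = 537/800 m = 0.6713 m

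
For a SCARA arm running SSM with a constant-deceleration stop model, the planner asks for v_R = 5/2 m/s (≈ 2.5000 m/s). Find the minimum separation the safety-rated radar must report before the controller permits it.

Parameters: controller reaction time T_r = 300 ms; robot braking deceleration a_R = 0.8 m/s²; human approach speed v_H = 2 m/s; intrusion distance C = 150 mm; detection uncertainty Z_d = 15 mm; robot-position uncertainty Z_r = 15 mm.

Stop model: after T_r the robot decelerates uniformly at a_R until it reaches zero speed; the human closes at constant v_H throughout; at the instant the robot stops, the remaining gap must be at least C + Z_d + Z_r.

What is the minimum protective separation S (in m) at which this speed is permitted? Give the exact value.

S_min = 9349/800 m = 11.6862 m

stop time T_s = (5/2)/(4/5) = 3.1250 s
robot covers v_R·T_r = 2.5000·0.3000 = 0.7500 m before braking
robot under decel: 2.5000²/(2·0.8000) = 3.9062 m
person approaches 2.0000·(0.3000+3.1250) = 6.8500 m
C+Z_d+Z_r = 0.1500+0.0150+0.0150 = 0.1800 m
S_min ≈ 0.7500+3.9062+6.8500+0.1800  ⇒  S_min = 9349/800 m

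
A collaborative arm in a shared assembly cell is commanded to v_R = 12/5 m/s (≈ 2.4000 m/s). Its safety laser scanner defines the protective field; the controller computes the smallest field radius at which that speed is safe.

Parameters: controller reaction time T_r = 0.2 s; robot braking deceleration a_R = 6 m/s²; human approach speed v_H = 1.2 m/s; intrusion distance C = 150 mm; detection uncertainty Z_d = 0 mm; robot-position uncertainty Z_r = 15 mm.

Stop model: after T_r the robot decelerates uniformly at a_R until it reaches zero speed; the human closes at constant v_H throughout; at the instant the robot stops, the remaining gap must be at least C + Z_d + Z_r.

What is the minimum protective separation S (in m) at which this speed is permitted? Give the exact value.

stop time T_s = (12/5)/6 = 0.4000 s
robot covers v_R·T_r = 2.4000·0.2000 = 0.4800 m before braking
robot covers 2.4000·0.4000 − ½·6.0000·0.4000² = 0.4800 m while stopping
human over T_r+T_s: 1.2000·(0.2000+0.4000) = 0.7200 m
margins: 0.1500+0.0000+0.0150 = 0.1650 m
S_min ≈ 0.4800+0.4800+0.7200+0.1650  ⇒  S_min = 369/200 m

S_min = 369/200 m = 1.8450 m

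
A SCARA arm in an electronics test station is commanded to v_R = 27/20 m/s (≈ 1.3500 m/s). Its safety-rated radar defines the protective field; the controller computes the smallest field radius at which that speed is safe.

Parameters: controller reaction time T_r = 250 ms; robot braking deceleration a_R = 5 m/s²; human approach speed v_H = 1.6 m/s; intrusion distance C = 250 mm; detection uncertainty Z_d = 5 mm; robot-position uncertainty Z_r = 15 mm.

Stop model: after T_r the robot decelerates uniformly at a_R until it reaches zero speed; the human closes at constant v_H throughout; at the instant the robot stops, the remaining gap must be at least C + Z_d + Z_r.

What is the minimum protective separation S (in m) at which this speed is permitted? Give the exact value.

T_s = v_R/a_R = (27/20)/5 = 0.2700 s
reaction-phase robot travel = 1.3500·0.2500 = 0.3375 m
robot covers 1.3500·0.2700 − ½·5.0000·0.2700² = 0.1822 m while stopping
human closes 1.6000·0.5200 = 0.8320 m
C+Z_d+Z_r = 0.2500+0.0050+0.0150 = 0.2700 m
S_min ≈ 0.3375+0.1822+0.8320+0.2700  ⇒  S_min = 6487/4000 m

S_min = 6487/4000 m = 1.6218 m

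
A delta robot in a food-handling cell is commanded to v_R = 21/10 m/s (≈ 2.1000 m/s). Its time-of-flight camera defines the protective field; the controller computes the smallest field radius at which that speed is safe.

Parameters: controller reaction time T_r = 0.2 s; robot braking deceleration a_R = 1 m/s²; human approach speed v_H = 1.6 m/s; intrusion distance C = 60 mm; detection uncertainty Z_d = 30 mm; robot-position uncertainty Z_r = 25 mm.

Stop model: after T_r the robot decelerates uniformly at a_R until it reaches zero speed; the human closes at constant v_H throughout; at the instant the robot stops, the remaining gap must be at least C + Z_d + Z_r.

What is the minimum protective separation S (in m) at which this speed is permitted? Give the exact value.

S_min = 321/50 m = 6.4200 m

T_s = v_R/a_R = (21/10)/1 = 2.1000 s
reaction-phase robot travel = 2.1000·0.2000 = 0.4200 m
robot covers 2.1000·2.1000 − ½·1.0000·2.1000² = 2.2050 m while stopping
human closes 1.6000·2.3000 = 3.6800 m
C+Z_d+Z_r = 0.0600+0.0300+0.0250 = 0.1150 m
S_min ≈ 0.4200+2.2050+3.6800+0.1150  ⇒  S_min = 321/50 m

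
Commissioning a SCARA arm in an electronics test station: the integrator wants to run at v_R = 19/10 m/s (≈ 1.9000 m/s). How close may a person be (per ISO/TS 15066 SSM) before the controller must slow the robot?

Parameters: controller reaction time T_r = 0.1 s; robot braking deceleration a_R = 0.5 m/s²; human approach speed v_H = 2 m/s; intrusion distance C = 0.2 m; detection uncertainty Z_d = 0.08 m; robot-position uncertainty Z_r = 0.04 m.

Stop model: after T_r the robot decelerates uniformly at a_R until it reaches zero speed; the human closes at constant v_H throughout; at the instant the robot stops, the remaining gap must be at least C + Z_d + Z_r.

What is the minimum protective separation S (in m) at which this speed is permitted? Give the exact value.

S_min = 298/25 m = 11.9200 m

T_s = v_R/a_R = (19/10)/(1/2) = 3.8000 s
robot in T_r: 1.9000·0.1000 = 0.1900 m
robot under decel: 1.9000²/(2·0.5000) = 3.6100 m
human closes 2.0000·3.9000 = 7.8000 m
margins: 0.2000+0.0800+0.0400 = 0.3200 m
S_min ≈ 0.1900+3.6100+7.8000+0.3200  ⇒  S_min = 298/25 m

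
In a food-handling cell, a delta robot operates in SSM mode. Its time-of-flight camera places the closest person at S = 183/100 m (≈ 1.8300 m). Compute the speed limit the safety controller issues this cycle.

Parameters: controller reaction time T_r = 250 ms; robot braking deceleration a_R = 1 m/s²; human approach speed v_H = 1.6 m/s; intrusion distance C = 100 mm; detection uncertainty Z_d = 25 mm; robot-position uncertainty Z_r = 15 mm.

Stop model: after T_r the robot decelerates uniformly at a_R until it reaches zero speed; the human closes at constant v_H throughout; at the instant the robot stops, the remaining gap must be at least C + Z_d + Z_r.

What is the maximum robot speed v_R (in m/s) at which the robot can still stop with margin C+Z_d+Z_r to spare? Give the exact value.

collect terms ⇒ (1/2)·v_R² + (37/20)·v_R + (-129/100) = 0
  disc = (37/20)² − 4·(1/2)·(-129/100) = 2401/400 ; √disc = 49/20
  v_R = (−(37/20) + 49/20) / (2·(1/2)) = 3/5 m/s
check:
braking lasts T_s = (3/5)/1 = 0.6000 s
robot in T_r: 0.6000·0.2500 = 0.1500 m
robot covers 0.6000·0.6000 − ½·1.0000·0.6000² = 0.1800 m while stopping
person approaches 1.6000·(0.2500+0.6000) = 1.3600 m
C+Z_d+Z_r = 0.1000+0.0250+0.0150 = 0.1400 m
sum ≈ 0.1500+0.1800+1.3600+0.1400 ≈ 1.8300 m = S ✓

v_R_max = 3/5 m/s = 0.6000 m/s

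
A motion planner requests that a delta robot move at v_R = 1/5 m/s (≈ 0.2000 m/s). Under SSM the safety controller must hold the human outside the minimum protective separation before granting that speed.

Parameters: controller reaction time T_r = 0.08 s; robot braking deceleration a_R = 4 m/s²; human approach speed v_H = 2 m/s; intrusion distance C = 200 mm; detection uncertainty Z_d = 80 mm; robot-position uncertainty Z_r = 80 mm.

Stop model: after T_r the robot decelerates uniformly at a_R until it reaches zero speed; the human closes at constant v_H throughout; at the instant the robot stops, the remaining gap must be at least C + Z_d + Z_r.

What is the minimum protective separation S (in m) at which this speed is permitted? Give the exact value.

stop time T_s = (1/5)/4 = 0.0500 s
robot in T_r: 0.2000·0.0800 = 0.0160 m
robot under decel: 0.2000²/(2·4.0000) = 0.0050 m
person approaches 2.0000·(0.0800+0.0500) = 0.2600 m
margins: 0.2000+0.0800+0.0800 = 0.3600 m
S_min ≈ 0.0160+0.0050+0.2600+0.3600  ⇒  S_min = 641/1000 m

S_min = 641/1000 m = 0.6410 m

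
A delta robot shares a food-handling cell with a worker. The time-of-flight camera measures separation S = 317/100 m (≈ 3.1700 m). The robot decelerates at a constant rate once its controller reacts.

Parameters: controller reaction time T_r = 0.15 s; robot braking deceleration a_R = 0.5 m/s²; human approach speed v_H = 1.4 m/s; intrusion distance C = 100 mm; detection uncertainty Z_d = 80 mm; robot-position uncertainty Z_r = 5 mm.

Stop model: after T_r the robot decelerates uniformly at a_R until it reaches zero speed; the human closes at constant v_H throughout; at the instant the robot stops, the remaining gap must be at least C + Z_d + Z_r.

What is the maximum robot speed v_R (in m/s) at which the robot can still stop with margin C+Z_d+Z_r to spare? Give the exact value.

v_R_max = 3/4 m/s = 0.7500 m/s

quadratic (1)·v² + (59/20)·v + (-111/40) = 0
  disc = (59/20)² − 4·(1)·(-111/40) = 7921/400 ; √disc = 89/20
  v_R = (−(59/20) + 89/20) / (2·(1)) = 3/4 m/s
check:
stop time T_s = (3/4)/(1/2) = 1.5000 s
robot covers v_R·T_r = 0.7500·0.1500 = 0.1125 m before braking
robot covers 0.7500·1.5000 − ½·0.5000·1.5000² = 0.5625 m while stopping
human over T_r+T_s: 1.4000·(0.1500+1.5000) = 2.3100 m
residual clearance needed = 0.1000+0.0800+0.0050 = 0.1850 m
sum ≈ 0.1125+0.5625+2.3100+0.1850 ≈ 3.1700 m = S ✓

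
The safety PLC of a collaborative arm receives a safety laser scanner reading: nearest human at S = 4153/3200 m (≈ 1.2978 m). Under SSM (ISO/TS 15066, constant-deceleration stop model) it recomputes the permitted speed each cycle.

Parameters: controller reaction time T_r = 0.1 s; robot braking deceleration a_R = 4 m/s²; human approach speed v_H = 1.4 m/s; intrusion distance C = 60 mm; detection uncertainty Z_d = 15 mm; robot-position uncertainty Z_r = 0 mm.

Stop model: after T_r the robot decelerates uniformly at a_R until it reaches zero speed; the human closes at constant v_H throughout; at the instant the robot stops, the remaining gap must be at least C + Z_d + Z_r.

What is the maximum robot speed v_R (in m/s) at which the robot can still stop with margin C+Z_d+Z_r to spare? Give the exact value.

quadratic (1/8)·v² + (9/20)·v + (-693/640) = 0
  disc = (9/20)² − 4·(1/8)·(-693/640) = 4761/6400 ; √disc = 69/80
  v_R = (−(9/20) + 69/80) / (2·(1/8)) = 33/20 m/s
check:
stop time T_s = (33/20)/4 = 0.4125 s
robot in T_r: 1.6500·0.1000 = 0.1650 m
robot under decel: 1.6500²/(2·4.0000) = 0.3403 m
person approaches 1.4000·(0.1000+0.4125) = 0.7175 m
margins: 0.0600+0.0150+0.0000 = 0.0750 m
sum ≈ 0.1650+0.3403+0.7175+0.0750 ≈ 1.2978 m = S ✓

v_R_max = 33/20 m/s = 1.6500 m/s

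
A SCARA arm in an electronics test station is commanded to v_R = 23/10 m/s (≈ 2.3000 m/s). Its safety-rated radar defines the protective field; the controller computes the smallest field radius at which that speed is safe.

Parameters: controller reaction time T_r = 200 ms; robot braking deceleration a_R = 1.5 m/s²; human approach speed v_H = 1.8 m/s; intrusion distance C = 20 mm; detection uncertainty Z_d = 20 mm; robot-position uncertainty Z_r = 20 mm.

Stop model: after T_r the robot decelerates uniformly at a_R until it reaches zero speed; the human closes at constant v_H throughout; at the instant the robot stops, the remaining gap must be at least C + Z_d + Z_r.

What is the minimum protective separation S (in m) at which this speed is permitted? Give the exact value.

stop time T_s = (23/10)/(3/2) = 1.5333 s
robot in T_r: 2.3000·0.2000 = 0.4600 m
braking distance = 2.3000²/(2·1.5000) = 1.7633 m
human closes 1.8000·1.7333 = 3.1200 m
residual clearance needed = 0.0200+0.0200+0.0200 = 0.0600 m
S_min ≈ 0.4600+1.7633+3.1200+0.0600  ⇒  S_min = 1621/300 m

S_min = 1621/300 m = 5.4033 m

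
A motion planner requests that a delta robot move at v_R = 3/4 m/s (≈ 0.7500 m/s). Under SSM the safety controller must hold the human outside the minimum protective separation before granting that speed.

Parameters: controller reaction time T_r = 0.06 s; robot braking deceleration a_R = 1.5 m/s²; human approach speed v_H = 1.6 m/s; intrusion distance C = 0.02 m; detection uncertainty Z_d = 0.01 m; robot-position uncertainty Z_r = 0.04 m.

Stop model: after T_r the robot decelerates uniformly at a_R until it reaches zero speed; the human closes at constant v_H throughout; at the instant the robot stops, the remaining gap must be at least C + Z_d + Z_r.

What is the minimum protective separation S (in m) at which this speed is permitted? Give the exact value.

braking lasts T_s = (3/4)/(3/2) = 0.5000 s
robot in T_r: 0.7500·0.0600 = 0.0450 m
robot under decel: 0.7500²/(2·1.5000) = 0.1875 m
person approaches 1.6000·(0.0600+0.5000) = 0.8960 m
C+Z_d+Z_r = 0.0200+0.0100+0.0400 = 0.0700 m
S_min ≈ 0.0450+0.1875+0.8960+0.0700  ⇒  S_min = 2397/2000 m

S_min = 2397/2000 m = 1.1985 m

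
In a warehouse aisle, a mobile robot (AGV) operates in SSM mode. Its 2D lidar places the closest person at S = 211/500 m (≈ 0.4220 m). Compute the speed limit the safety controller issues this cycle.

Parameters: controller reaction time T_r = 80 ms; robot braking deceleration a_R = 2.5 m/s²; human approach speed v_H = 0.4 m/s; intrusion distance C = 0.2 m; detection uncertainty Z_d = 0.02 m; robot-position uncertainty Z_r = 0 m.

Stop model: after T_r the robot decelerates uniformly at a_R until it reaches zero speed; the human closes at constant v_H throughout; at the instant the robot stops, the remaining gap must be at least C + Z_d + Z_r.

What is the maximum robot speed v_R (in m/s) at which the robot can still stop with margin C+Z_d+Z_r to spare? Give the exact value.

v_R_max = 1/2 m/s = 0.5000 m/s

collect terms ⇒ (1/5)·v_R² + (6/25)·v_R + (-17/100) = 0
  disc = (6/25)² − 4·(1/5)·(-17/100) = 121/625 ; √disc = 11/25
  v_R = (−(6/25) + 11/25) / (2·(1/5)) = 1/2 m/s
check:
T_s = v_R/a_R = (1/2)/(5/2) = 0.2000 s
robot in T_r: 0.5000·0.0800 = 0.0400 m
robot under decel: 0.5000²/(2·2.5000) = 0.0500 m
human over T_r+T_s: 0.4000·(0.0800+0.2000) = 0.1120 m
C+Z_d+Z_r = 0.2000+0.0200+0.0000 = 0.2200 m
sum ≈ 0.0400+0.0500+0.1120+0.2200 ≈ 0.4220 m = S ✓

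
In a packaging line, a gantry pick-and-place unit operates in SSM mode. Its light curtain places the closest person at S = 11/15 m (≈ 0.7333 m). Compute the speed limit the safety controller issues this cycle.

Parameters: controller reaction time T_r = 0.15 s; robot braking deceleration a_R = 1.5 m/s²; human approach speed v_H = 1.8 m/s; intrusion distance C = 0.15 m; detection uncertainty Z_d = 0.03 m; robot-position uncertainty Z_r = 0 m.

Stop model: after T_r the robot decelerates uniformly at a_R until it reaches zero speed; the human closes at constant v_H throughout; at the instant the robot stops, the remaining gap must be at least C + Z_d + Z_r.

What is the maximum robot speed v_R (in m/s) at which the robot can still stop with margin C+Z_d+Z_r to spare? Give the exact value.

collect terms ⇒ (1/3)·v_R² + (27/20)·v_R + (-17/60) = 0
  disc = (27/20)² − 4·(1/3)·(-17/60) = 7921/3600 ; √disc = 89/60
  v_R = (−(27/20) + 89/60) / (2·(1/3)) = 1/5 m/s
check:
T_s = v_R/a_R = (1/5)/(3/2) = 0.1333 s
robot in T_r: 0.2000·0.1500 = 0.0300 m
robot under decel: 0.2000²/(2·1.5000) = 0.0133 m
human over T_r+T_s: 1.8000·(0.1500+0.1333) = 0.5100 m
margins: 0.1500+0.0300+0.0000 = 0.1800 m
sum ≈ 0.0300+0.0133+0.5100+0.1800 ≈ 0.7333 m = S ✓

v_R_max = 1/5 m/s = 0.2000 m/s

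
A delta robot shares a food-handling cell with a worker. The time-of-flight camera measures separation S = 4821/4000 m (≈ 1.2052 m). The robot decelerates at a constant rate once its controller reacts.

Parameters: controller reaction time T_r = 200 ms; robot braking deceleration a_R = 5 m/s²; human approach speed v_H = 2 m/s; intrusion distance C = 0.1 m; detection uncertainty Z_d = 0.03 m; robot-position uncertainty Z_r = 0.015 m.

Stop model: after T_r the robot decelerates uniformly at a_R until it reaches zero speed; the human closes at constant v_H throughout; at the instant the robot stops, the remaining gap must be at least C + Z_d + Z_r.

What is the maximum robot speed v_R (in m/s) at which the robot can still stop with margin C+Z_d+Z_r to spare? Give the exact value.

v_R_max = 19/20 m/s = 0.9500 m/s

collect terms ⇒ (1/10)·v_R² + (3/5)·v_R + (-2641/4000) = 0
  disc = (3/5)² − 4·(1/10)·(-2641/4000) = 6241/10000 ; √disc = 79/100
  v_R = (−(3/5) + 79/100) / (2·(1/10)) = 19/20 m/s
check:
T_s = v_R/a_R = (19/20)/5 = 0.1900 s
robot in T_r: 0.9500·0.2000 = 0.1900 m
robot under decel: 0.9500²/(2·5.0000) = 0.0902 m
human over T_r+T_s: 2.0000·(0.2000+0.1900) = 0.7800 m
margins: 0.1000+0.0300+0.0150 = 0.1450 m
sum ≈ 0.1900+0.0902+0.7800+0.1450 ≈ 1.2052 m = S ✓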